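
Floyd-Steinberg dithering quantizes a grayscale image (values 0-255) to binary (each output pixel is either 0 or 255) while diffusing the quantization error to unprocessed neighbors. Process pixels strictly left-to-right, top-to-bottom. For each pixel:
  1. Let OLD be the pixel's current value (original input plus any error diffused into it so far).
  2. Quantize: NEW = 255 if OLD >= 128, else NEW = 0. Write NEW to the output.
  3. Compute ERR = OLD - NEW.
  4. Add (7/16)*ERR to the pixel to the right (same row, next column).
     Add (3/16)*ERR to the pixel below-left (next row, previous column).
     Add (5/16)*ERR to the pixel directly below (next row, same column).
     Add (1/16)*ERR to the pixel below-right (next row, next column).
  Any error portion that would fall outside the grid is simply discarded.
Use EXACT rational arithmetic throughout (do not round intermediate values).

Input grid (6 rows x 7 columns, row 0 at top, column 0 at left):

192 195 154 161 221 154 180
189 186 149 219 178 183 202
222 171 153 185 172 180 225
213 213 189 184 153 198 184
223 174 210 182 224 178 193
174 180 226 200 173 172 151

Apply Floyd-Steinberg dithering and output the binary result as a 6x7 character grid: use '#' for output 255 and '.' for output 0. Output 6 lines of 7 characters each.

(0,0): OLD=192 → NEW=255, ERR=-63
(0,1): OLD=2679/16 → NEW=255, ERR=-1401/16
(0,2): OLD=29617/256 → NEW=0, ERR=29617/256
(0,3): OLD=866775/4096 → NEW=255, ERR=-177705/4096
(0,4): OLD=13239521/65536 → NEW=255, ERR=-3472159/65536
(0,5): OLD=137175591/1048576 → NEW=255, ERR=-130211289/1048576
(0,6): OLD=2108419857/16777216 → NEW=0, ERR=2108419857/16777216
(1,0): OLD=39141/256 → NEW=255, ERR=-26139/256
(1,1): OLD=269763/2048 → NEW=255, ERR=-252477/2048
(1,2): OLD=7707775/65536 → NEW=0, ERR=7707775/65536
(1,3): OLD=66635411/262144 → NEW=255, ERR=-211309/262144
(1,4): OLD=2266528729/16777216 → NEW=255, ERR=-2011661351/16777216
(1,5): OLD=15030771369/134217728 → NEW=0, ERR=15030771369/134217728
(1,6): OLD=606676845767/2147483648 → NEW=255, ERR=59068515527/2147483648
(2,0): OLD=5471505/32768 → NEW=255, ERR=-2884335/32768
(2,1): OLD=114961227/1048576 → NEW=0, ERR=114961227/1048576
(2,2): OLD=3856460705/16777216 → NEW=255, ERR=-421729375/16777216
(2,3): OLD=21289520601/134217728 → NEW=255, ERR=-12936000039/134217728
(2,4): OLD=121666428521/1073741824 → NEW=0, ERR=121666428521/1073741824
(2,5): OLD=9010257508707/34359738368 → NEW=255, ERR=248524224867/34359738368
(2,6): OLD=134008086411493/549755813888 → NEW=255, ERR=-6179646129947/549755813888
(3,0): OLD=3456937089/16777216 → NEW=255, ERR=-821252991/16777216
(3,1): OLD=28941455853/134217728 → NEW=255, ERR=-5284064787/134217728
(3,2): OLD=163961908951/1073741824 → NEW=255, ERR=-109842256169/1073741824
(3,3): OLD=553192185169/4294967296 → NEW=255, ERR=-542024475311/4294967296
(3,4): OLD=70659854135425/549755813888 → NEW=255, ERR=-69527878406015/549755813888
(3,5): OLD=659283740278675/4398046511104 → NEW=255, ERR=-462218120052845/4398046511104
(3,6): OLD=9496947343905357/70368744177664 → NEW=255, ERR=-8447082421398963/70368744177664
(4,0): OLD=430186539503/2147483648 → NEW=255, ERR=-117421790737/2147483648
(4,1): OLD=3969742838051/34359738368 → NEW=0, ERR=3969742838051/34359738368
(4,2): OLD=111300851802861/549755813888 → NEW=255, ERR=-28886880738579/549755813888
(4,3): OLD=393481115148095/4398046511104 → NEW=0, ERR=393481115148095/4398046511104
(4,4): OLD=6897081971357901/35184372088832 → NEW=255, ERR=-2074932911294259/35184372088832
(4,5): OLD=100142857355473037/1125899906842624 → NEW=0, ERR=100142857355473037/1125899906842624
(4,6): OLD=3383684481372888811/18014398509481984 → NEW=255, ERR=-1209987138545017109/18014398509481984
(5,0): OLD=98172996871705/549755813888 → NEW=255, ERR=-42014735669735/549755813888
(5,1): OLD=745026200354483/4398046511104 → NEW=255, ERR=-376475659977037/4398046511104
(5,2): OLD=6900550881742229/35184372088832 → NEW=255, ERR=-2071464000909931/35184372088832
(5,3): OLD=52877714091332425/281474976710656 → NEW=255, ERR=-18898404969884855/281474976710656
(5,4): OLD=2656506074720857283/18014398509481984 → NEW=255, ERR=-1937165545197048637/18014398509481984
(5,5): OLD=19667283701967605267/144115188075855872 → NEW=255, ERR=-17082089257375642093/144115188075855872
(5,6): OLD=193026469789338156477/2305843009213693952 → NEW=0, ERR=193026469789338156477/2305843009213693952
Row 0: ##.###.
Row 1: ##.##.#
Row 2: #.##.##
Row 3: #######
Row 4: #.#.#.#
Row 5: ######.

Answer: ##.###.
##.##.#
#.##.##
#######
#.#.#.#
######.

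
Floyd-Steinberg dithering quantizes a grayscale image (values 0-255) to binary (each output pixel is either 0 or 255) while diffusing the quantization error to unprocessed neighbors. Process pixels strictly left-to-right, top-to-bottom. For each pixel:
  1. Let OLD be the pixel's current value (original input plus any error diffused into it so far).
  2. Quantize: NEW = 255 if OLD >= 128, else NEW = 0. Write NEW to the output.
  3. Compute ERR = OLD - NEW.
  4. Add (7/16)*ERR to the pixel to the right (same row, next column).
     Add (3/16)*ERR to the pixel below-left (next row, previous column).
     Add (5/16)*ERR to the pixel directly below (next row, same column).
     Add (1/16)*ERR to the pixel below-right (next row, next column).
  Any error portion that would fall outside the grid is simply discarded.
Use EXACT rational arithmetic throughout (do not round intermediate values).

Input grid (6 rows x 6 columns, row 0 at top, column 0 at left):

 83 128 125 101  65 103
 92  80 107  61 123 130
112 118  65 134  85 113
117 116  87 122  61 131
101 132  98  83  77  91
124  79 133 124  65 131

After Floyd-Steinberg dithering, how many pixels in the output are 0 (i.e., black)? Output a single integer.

Answer: 21

Derivation:
(0,0): OLD=83 → NEW=0, ERR=83
(0,1): OLD=2629/16 → NEW=255, ERR=-1451/16
(0,2): OLD=21843/256 → NEW=0, ERR=21843/256
(0,3): OLD=566597/4096 → NEW=255, ERR=-477883/4096
(0,4): OLD=914659/65536 → NEW=0, ERR=914659/65536
(0,5): OLD=114405941/1048576 → NEW=0, ERR=114405941/1048576
(1,0): OLD=25839/256 → NEW=0, ERR=25839/256
(1,1): OLD=239625/2048 → NEW=0, ERR=239625/2048
(1,2): OLD=10309437/65536 → NEW=255, ERR=-6402243/65536
(1,3): OLD=-2686855/262144 → NEW=0, ERR=-2686855/262144
(1,4): OLD=2282418123/16777216 → NEW=255, ERR=-1995771957/16777216
(1,5): OLD=30312833565/268435456 → NEW=0, ERR=30312833565/268435456
(2,0): OLD=5422451/32768 → NEW=255, ERR=-2933389/32768
(2,1): OLD=108412577/1048576 → NEW=0, ERR=108412577/1048576
(2,2): OLD=1427673379/16777216 → NEW=0, ERR=1427673379/16777216
(2,3): OLD=18738990539/134217728 → NEW=255, ERR=-15486530101/134217728
(2,4): OLD=76786203361/4294967296 → NEW=0, ERR=76786203361/4294967296
(2,5): OLD=10216913358903/68719476736 → NEW=255, ERR=-7306553208777/68719476736
(3,0): OLD=1818829763/16777216 → NEW=0, ERR=1818829763/16777216
(3,1): OLD=27662226183/134217728 → NEW=255, ERR=-6563294457/134217728
(3,2): OLD=82706085445/1073741824 → NEW=0, ERR=82706085445/1073741824
(3,3): OLD=8817544733199/68719476736 → NEW=255, ERR=-8705921834481/68719476736
(3,4): OLD=-8788555158097/549755813888 → NEW=0, ERR=-8788555158097/549755813888
(3,5): OLD=808334805481697/8796093022208 → NEW=0, ERR=808334805481697/8796093022208
(4,0): OLD=269959155597/2147483648 → NEW=0, ERR=269959155597/2147483648
(4,1): OLD=6629182719529/34359738368 → NEW=255, ERR=-2132550564311/34359738368
(4,2): OLD=74884206698667/1099511627776 → NEW=0, ERR=74884206698667/1099511627776
(4,3): OLD=1319826842365815/17592186044416 → NEW=0, ERR=1319826842365815/17592186044416
(4,4): OLD=32127485121248743/281474976710656 → NEW=0, ERR=32127485121248743/281474976710656
(4,5): OLD=759553790575582193/4503599627370496 → NEW=255, ERR=-388864114403894287/4503599627370496
(5,0): OLD=83368801676939/549755813888 → NEW=255, ERR=-56818930864501/549755813888
(5,1): OLD=615981282877755/17592186044416 → NEW=0, ERR=615981282877755/17592186044416
(5,2): OLD=25303196028362553/140737488355328 → NEW=255, ERR=-10584863502246087/140737488355328
(5,3): OLD=631397224430366467/4503599627370496 → NEW=255, ERR=-517020680549110013/4503599627370496
(5,4): OLD=350760123344426371/9007199254740992 → NEW=0, ERR=350760123344426371/9007199254740992
(5,5): OLD=18473848881189120735/144115188075855872 → NEW=255, ERR=-18275524078154126625/144115188075855872
Output grid:
  Row 0: .#.#..  (4 black, running=4)
  Row 1: ..#.#.  (4 black, running=8)
  Row 2: #..#.#  (3 black, running=11)
  Row 3: .#.#..  (4 black, running=15)
  Row 4: .#...#  (4 black, running=19)
  Row 5: #.##.#  (2 black, running=21)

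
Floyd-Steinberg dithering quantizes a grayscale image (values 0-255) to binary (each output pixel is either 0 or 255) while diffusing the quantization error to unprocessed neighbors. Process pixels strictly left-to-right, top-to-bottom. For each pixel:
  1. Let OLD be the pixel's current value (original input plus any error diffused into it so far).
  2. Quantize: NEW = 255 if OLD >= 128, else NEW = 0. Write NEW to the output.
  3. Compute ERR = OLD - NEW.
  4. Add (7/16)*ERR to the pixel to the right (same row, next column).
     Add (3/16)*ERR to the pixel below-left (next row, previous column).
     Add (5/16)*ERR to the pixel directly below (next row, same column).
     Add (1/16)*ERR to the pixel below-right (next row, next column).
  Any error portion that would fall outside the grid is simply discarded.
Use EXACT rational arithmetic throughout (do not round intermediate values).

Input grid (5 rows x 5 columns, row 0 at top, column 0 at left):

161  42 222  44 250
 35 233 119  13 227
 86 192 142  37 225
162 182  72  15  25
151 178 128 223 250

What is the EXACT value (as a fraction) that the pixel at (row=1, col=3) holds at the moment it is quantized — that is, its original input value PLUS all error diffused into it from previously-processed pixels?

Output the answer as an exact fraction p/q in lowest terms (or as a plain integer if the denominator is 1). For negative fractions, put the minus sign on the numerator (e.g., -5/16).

(0,0): OLD=161 → NEW=255, ERR=-94
(0,1): OLD=7/8 → NEW=0, ERR=7/8
(0,2): OLD=28465/128 → NEW=255, ERR=-4175/128
(0,3): OLD=60887/2048 → NEW=0, ERR=60887/2048
(0,4): OLD=8618209/32768 → NEW=255, ERR=262369/32768
(1,0): OLD=741/128 → NEW=0, ERR=741/128
(1,1): OLD=229187/1024 → NEW=255, ERR=-31933/1024
(1,2): OLD=3302783/32768 → NEW=0, ERR=3302783/32768
(1,3): OLD=8631123/131072 → NEW=0, ERR=8631123/131072
Target (1,3): original=13, with diffused error = 8631123/131072

Answer: 8631123/131072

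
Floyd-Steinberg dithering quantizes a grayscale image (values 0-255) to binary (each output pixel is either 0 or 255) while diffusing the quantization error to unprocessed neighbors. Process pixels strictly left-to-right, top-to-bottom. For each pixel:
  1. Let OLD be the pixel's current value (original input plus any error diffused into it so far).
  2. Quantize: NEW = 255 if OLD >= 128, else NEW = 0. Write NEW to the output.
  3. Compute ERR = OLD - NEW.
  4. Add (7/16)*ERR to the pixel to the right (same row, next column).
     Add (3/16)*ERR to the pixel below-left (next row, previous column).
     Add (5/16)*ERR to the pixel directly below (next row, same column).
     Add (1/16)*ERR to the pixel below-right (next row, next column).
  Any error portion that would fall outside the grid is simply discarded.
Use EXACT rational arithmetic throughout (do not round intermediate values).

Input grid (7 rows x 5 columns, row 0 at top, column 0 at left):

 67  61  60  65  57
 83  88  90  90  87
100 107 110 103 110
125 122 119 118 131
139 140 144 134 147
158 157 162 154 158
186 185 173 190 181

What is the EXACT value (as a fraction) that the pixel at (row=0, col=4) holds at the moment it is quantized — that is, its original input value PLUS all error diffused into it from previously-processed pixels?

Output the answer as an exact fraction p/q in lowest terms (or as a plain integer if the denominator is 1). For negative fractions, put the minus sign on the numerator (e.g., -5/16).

(0,0): OLD=67 → NEW=0, ERR=67
(0,1): OLD=1445/16 → NEW=0, ERR=1445/16
(0,2): OLD=25475/256 → NEW=0, ERR=25475/256
(0,3): OLD=444565/4096 → NEW=0, ERR=444565/4096
(0,4): OLD=6847507/65536 → NEW=0, ERR=6847507/65536
Target (0,4): original=57, with diffused error = 6847507/65536

Answer: 6847507/65536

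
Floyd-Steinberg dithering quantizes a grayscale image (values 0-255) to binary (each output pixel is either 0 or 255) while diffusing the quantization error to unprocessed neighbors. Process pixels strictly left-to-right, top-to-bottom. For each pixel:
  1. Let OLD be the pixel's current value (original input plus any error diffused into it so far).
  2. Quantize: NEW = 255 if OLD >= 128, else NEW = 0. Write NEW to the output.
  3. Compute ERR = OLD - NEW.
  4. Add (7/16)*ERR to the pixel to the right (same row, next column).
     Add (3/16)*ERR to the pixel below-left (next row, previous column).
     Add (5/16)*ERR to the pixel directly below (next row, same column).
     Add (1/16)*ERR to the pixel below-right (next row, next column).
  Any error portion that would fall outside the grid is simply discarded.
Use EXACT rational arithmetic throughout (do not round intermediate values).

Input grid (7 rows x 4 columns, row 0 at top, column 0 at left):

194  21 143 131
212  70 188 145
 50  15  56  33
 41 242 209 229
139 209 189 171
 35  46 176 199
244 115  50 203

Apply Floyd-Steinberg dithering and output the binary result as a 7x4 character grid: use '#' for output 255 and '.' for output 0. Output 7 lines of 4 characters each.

(0,0): OLD=194 → NEW=255, ERR=-61
(0,1): OLD=-91/16 → NEW=0, ERR=-91/16
(0,2): OLD=35971/256 → NEW=255, ERR=-29309/256
(0,3): OLD=331413/4096 → NEW=0, ERR=331413/4096
(1,0): OLD=49119/256 → NEW=255, ERR=-16161/256
(1,1): OLD=31385/2048 → NEW=0, ERR=31385/2048
(1,2): OLD=11386381/65536 → NEW=255, ERR=-5325299/65536
(1,3): OLD=133776363/1048576 → NEW=0, ERR=133776363/1048576
(2,0): OLD=1086115/32768 → NEW=0, ERR=1086115/32768
(2,1): OLD=15842737/1048576 → NEW=0, ERR=15842737/1048576
(2,2): OLD=130224693/2097152 → NEW=0, ERR=130224693/2097152
(2,3): OLD=3186223169/33554432 → NEW=0, ERR=3186223169/33554432
(3,0): OLD=909172467/16777216 → NEW=0, ERR=909172467/16777216
(3,1): OLD=76274490093/268435456 → NEW=255, ERR=7823448813/268435456
(3,2): OLD=1116281206803/4294967296 → NEW=255, ERR=21064546323/4294967296
(3,3): OLD=18190094996229/68719476736 → NEW=255, ERR=666628428549/68719476736
(4,0): OLD=693204597943/4294967296 → NEW=255, ERR=-402012062537/4294967296
(4,1): OLD=6235051947813/34359738368 → NEW=255, ERR=-2526681336027/34359738368
(4,2): OLD=178122010832901/1099511627776 → NEW=255, ERR=-102253454249979/1099511627776
(4,3): OLD=2351212431987891/17592186044416 → NEW=255, ERR=-2134795009338189/17592186044416
(5,0): OLD=-4419073023481/549755813888 → NEW=0, ERR=-4419073023481/549755813888
(5,1): OLD=-66570928809327/17592186044416 → NEW=0, ERR=-66570928809327/17592186044416
(5,2): OLD=1037352412104733/8796093022208 → NEW=0, ERR=1037352412104733/8796093022208
(5,3): OLD=58226423820196197/281474976710656 → NEW=255, ERR=-13549695241021083/281474976710656
(6,0): OLD=67773129847215123/281474976710656 → NEW=255, ERR=-4002989214002157/281474976710656
(6,1): OLD=581890624518877877/4503599627370496 → NEW=255, ERR=-566527280460598603/4503599627370496
(6,2): OLD=1625383384316123363/72057594037927936 → NEW=0, ERR=1625383384316123363/72057594037927936
(6,3): OLD=236575130176857786165/1152921504606846976 → NEW=255, ERR=-57419853497888192715/1152921504606846976
Row 0: #.#.
Row 1: #.#.
Row 2: ....
Row 3: .###
Row 4: ####
Row 5: ...#
Row 6: ##.#

Answer: #.#.
#.#.
....
.###
####
...#
##.#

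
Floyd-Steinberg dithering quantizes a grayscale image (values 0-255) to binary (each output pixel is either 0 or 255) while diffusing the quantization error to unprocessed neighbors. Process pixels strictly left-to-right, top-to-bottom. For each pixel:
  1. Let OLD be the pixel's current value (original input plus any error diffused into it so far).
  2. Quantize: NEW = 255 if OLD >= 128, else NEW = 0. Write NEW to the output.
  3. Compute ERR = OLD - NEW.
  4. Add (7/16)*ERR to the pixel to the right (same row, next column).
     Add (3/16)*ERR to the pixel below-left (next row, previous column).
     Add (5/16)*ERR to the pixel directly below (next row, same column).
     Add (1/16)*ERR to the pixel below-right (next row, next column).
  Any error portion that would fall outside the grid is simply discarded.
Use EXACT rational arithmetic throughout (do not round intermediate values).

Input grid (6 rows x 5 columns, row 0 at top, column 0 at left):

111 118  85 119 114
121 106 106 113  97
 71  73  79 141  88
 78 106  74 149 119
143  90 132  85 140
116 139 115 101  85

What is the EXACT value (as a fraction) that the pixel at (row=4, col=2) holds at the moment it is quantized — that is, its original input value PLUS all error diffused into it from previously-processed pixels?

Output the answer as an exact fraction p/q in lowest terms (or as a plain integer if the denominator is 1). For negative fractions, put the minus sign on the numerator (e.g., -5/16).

(0,0): OLD=111 → NEW=0, ERR=111
(0,1): OLD=2665/16 → NEW=255, ERR=-1415/16
(0,2): OLD=11855/256 → NEW=0, ERR=11855/256
(0,3): OLD=570409/4096 → NEW=255, ERR=-474071/4096
(0,4): OLD=4152607/65536 → NEW=0, ERR=4152607/65536
(1,0): OLD=35611/256 → NEW=255, ERR=-29669/256
(1,1): OLD=88637/2048 → NEW=0, ERR=88637/2048
(1,2): OLD=7351681/65536 → NEW=0, ERR=7351681/65536
(1,3): OLD=36879469/262144 → NEW=255, ERR=-29967251/262144
(1,4): OLD=249788327/4194304 → NEW=0, ERR=249788327/4194304
(2,0): OLD=1405679/32768 → NEW=0, ERR=1405679/32768
(2,1): OLD=124867253/1048576 → NEW=0, ERR=124867253/1048576
(2,2): OLD=2473380447/16777216 → NEW=255, ERR=-1804809633/16777216
(2,3): OLD=20505701805/268435456 → NEW=0, ERR=20505701805/268435456
(2,4): OLD=570742834299/4294967296 → NEW=255, ERR=-524473826181/4294967296
(3,0): OLD=1908133247/16777216 → NEW=0, ERR=1908133247/16777216
(3,1): OLD=23552875027/134217728 → NEW=255, ERR=-10672645613/134217728
(3,2): OLD=117508892865/4294967296 → NEW=0, ERR=117508892865/4294967296
(3,3): OLD=1333345960441/8589934592 → NEW=255, ERR=-857087360519/8589934592
(3,4): OLD=5767068135485/137438953472 → NEW=0, ERR=5767068135485/137438953472
(4,0): OLD=351397554705/2147483648 → NEW=255, ERR=-196210775535/2147483648
(4,1): OLD=2571187540497/68719476736 → NEW=0, ERR=2571187540497/68719476736
(4,2): OLD=146500067872799/1099511627776 → NEW=255, ERR=-133875397210081/1099511627776
Target (4,2): original=132, with diffused error = 146500067872799/1099511627776

Answer: 146500067872799/1099511627776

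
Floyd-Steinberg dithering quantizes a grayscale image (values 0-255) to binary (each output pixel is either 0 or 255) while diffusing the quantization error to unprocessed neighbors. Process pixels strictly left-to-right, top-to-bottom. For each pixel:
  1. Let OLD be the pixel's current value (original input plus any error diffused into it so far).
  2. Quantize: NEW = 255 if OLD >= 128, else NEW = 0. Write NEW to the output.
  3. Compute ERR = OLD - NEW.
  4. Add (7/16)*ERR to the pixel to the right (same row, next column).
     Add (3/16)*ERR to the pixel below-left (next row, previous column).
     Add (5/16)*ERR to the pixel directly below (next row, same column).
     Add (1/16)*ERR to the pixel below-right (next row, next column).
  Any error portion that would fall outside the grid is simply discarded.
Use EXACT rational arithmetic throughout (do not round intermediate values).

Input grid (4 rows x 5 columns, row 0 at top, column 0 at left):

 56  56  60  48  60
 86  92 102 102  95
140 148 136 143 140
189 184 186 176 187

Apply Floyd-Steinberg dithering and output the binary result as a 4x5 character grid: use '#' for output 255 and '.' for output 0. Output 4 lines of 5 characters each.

Answer: .....
.#.#.
#.##.
##.##

Derivation:
(0,0): OLD=56 → NEW=0, ERR=56
(0,1): OLD=161/2 → NEW=0, ERR=161/2
(0,2): OLD=3047/32 → NEW=0, ERR=3047/32
(0,3): OLD=45905/512 → NEW=0, ERR=45905/512
(0,4): OLD=812855/8192 → NEW=0, ERR=812855/8192
(1,0): OLD=3795/32 → NEW=0, ERR=3795/32
(1,1): OLD=48741/256 → NEW=255, ERR=-16539/256
(1,2): OLD=1026729/8192 → NEW=0, ERR=1026729/8192
(1,3): OLD=6861861/32768 → NEW=255, ERR=-1493979/32768
(1,4): OLD=58544527/524288 → NEW=0, ERR=58544527/524288
(2,0): OLD=675623/4096 → NEW=255, ERR=-368857/4096
(2,1): OLD=15640125/131072 → NEW=0, ERR=15640125/131072
(2,2): OLD=450436151/2097152 → NEW=255, ERR=-84337609/2097152
(2,3): OLD=4695224181/33554432 → NEW=255, ERR=-3861155979/33554432
(2,4): OLD=65338249971/536870912 → NEW=0, ERR=65338249971/536870912
(3,0): OLD=384264983/2097152 → NEW=255, ERR=-150508777/2097152
(3,1): OLD=2964898219/16777216 → NEW=255, ERR=-1313291861/16777216
(3,2): OLD=67145298921/536870912 → NEW=0, ERR=67145298921/536870912
(3,3): OLD=230922178041/1073741824 → NEW=255, ERR=-42881987079/1073741824
(3,4): OLD=3442287136237/17179869184 → NEW=255, ERR=-938579505683/17179869184
Row 0: .....
Row 1: .#.#.
Row 2: #.##.
Row 3: ##.##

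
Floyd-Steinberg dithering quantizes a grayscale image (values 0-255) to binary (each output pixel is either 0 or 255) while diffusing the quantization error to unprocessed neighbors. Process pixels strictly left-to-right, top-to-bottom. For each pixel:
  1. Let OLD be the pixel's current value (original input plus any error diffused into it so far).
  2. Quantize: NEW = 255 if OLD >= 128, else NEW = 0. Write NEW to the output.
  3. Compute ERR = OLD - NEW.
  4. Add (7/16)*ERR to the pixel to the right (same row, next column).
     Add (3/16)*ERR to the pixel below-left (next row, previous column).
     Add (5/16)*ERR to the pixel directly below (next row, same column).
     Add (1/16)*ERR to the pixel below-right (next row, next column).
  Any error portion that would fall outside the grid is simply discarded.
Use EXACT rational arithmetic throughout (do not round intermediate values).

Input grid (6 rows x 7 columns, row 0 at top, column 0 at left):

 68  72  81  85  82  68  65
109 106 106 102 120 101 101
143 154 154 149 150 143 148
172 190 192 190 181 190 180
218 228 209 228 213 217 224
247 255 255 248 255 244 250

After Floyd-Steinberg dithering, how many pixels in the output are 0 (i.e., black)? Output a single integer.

Answer: 14

Derivation:
(0,0): OLD=68 → NEW=0, ERR=68
(0,1): OLD=407/4 → NEW=0, ERR=407/4
(0,2): OLD=8033/64 → NEW=0, ERR=8033/64
(0,3): OLD=143271/1024 → NEW=255, ERR=-117849/1024
(0,4): OLD=518545/16384 → NEW=0, ERR=518545/16384
(0,5): OLD=21455607/262144 → NEW=0, ERR=21455607/262144
(0,6): OLD=422819009/4194304 → NEW=0, ERR=422819009/4194304
(1,0): OLD=9557/64 → NEW=255, ERR=-6763/64
(1,1): OLD=61107/512 → NEW=0, ERR=61107/512
(1,2): OLD=2985487/16384 → NEW=255, ERR=-1192433/16384
(1,3): OLD=3143955/65536 → NEW=0, ERR=3143955/65536
(1,4): OLD=667028297/4194304 → NEW=255, ERR=-402519223/4194304
(1,5): OLD=3539006905/33554432 → NEW=0, ERR=3539006905/33554432
(1,6): OLD=98656088503/536870912 → NEW=255, ERR=-38245994057/536870912
(2,0): OLD=1084257/8192 → NEW=255, ERR=-1004703/8192
(2,1): OLD=30772827/262144 → NEW=0, ERR=30772827/262144
(2,2): OLD=834952209/4194304 → NEW=255, ERR=-234595311/4194304
(2,3): OLD=3925149321/33554432 → NEW=0, ERR=3925149321/33554432
(2,4): OLD=52066319401/268435456 → NEW=255, ERR=-16384721879/268435456
(2,5): OLD=1115834650035/8589934592 → NEW=255, ERR=-1074598670925/8589934592
(2,6): OLD=10665080660501/137438953472 → NEW=0, ERR=10665080660501/137438953472
(3,0): OLD=652986289/4194304 → NEW=255, ERR=-416561231/4194304
(3,1): OLD=5539193917/33554432 → NEW=255, ERR=-3017186243/33554432
(3,2): OLD=44144734391/268435456 → NEW=255, ERR=-24306306889/268435456
(3,3): OLD=184684336329/1073741824 → NEW=255, ERR=-89119828791/1073741824
(3,4): OLD=15045226878897/137438953472 → NEW=0, ERR=15045226878897/137438953472
(3,5): OLD=230384688706307/1099511627776 → NEW=255, ERR=-49990776376573/1099511627776
(3,6): OLD=3105712649900509/17592186044416 → NEW=255, ERR=-1380294791425571/17592186044416
(4,0): OLD=91323850847/536870912 → NEW=255, ERR=-45578231713/536870912
(4,1): OLD=1198924886643/8589934592 → NEW=255, ERR=-991508434317/8589934592
(4,2): OLD=14983897563997/137438953472 → NEW=0, ERR=14983897563997/137438953472
(4,3): OLD=290959373148559/1099511627776 → NEW=255, ERR=10583908065679/1099511627776
(4,4): OLD=2090900512632269/8796093022208 → NEW=255, ERR=-152103208030771/8796093022208
(4,5): OLD=52736267589877821/281474976710656 → NEW=255, ERR=-19039851471339459/281474976710656
(4,6): OLD=752306134165166523/4503599627370496 → NEW=255, ERR=-396111770814309957/4503599627370496
(5,0): OLD=27326637667593/137438953472 → NEW=255, ERR=-7720295467767/137438953472
(5,1): OLD=230335926259747/1099511627776 → NEW=255, ERR=-50039538823133/1099511627776
(5,2): OLD=2319962608364245/8796093022208 → NEW=255, ERR=76958887701205/8796093022208
(5,3): OLD=18183812734330217/70368744177664 → NEW=255, ERR=239782969025897/70368744177664
(5,4): OLD=1076385240878073683/4503599627370496 → NEW=255, ERR=-72032664101402797/4503599627370496
(5,5): OLD=7144212011941377731/36028797018963968 → NEW=255, ERR=-2043131227894434109/36028797018963968
(5,6): OLD=111531697659690984205/576460752303423488 → NEW=255, ERR=-35465794177682005235/576460752303423488
Output grid:
  Row 0: ...#...  (6 black, running=6)
  Row 1: #.#.#.#  (3 black, running=9)
  Row 2: #.#.##.  (3 black, running=12)
  Row 3: ####.##  (1 black, running=13)
  Row 4: ##.####  (1 black, running=14)
  Row 5: #######  (0 black, running=14)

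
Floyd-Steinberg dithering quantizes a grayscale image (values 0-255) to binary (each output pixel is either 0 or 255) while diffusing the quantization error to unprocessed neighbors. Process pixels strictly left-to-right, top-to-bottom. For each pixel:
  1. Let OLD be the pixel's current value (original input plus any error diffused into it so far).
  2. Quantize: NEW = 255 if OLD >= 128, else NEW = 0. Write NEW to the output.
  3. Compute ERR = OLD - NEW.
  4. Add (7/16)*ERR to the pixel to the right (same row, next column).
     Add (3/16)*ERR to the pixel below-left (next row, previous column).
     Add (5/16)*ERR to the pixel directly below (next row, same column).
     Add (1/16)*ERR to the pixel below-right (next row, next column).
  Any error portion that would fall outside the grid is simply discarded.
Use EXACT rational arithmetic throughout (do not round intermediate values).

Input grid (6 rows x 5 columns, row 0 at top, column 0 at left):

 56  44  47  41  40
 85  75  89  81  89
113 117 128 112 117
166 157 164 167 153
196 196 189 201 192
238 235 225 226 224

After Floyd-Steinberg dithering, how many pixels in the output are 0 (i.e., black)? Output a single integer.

Answer: 13

Derivation:
(0,0): OLD=56 → NEW=0, ERR=56
(0,1): OLD=137/2 → NEW=0, ERR=137/2
(0,2): OLD=2463/32 → NEW=0, ERR=2463/32
(0,3): OLD=38233/512 → NEW=0, ERR=38233/512
(0,4): OLD=595311/8192 → NEW=0, ERR=595311/8192
(1,0): OLD=3691/32 → NEW=0, ERR=3691/32
(1,1): OLD=42189/256 → NEW=255, ERR=-23091/256
(1,2): OLD=752625/8192 → NEW=0, ERR=752625/8192
(1,3): OLD=5340077/32768 → NEW=255, ERR=-3015763/32768
(1,4): OLD=39904423/524288 → NEW=0, ERR=39904423/524288
(2,0): OLD=541215/4096 → NEW=255, ERR=-503265/4096
(2,1): OLD=7797925/131072 → NEW=0, ERR=7797925/131072
(2,2): OLD=335219183/2097152 → NEW=255, ERR=-199554577/2097152
(2,3): OLD=2067695261/33554432 → NEW=0, ERR=2067695261/33554432
(2,4): OLD=86969037579/536870912 → NEW=255, ERR=-49933044981/536870912
(3,0): OLD=290998607/2097152 → NEW=255, ERR=-243775153/2097152
(3,1): OLD=1664559171/16777216 → NEW=0, ERR=1664559171/16777216
(3,2): OLD=103585646385/536870912 → NEW=255, ERR=-33316436175/536870912
(3,3): OLD=145729317233/1073741824 → NEW=255, ERR=-128074847887/1073741824
(3,4): OLD=1298831848485/17179869184 → NEW=0, ERR=1298831848485/17179869184
(4,0): OLD=47856020769/268435456 → NEW=255, ERR=-20595020511/268435456
(4,1): OLD=1499270612545/8589934592 → NEW=255, ERR=-691162708415/8589934592
(4,2): OLD=16250966299567/137438953472 → NEW=0, ERR=16250966299567/137438953472
(4,3): OLD=496435492518081/2199023255552 → NEW=255, ERR=-64315437647679/2199023255552
(4,4): OLD=6874146472079815/35184372088832 → NEW=255, ERR=-2097868410572345/35184372088832
(5,0): OLD=27341779519331/137438953472 → NEW=255, ERR=-7705153616029/137438953472
(5,1): OLD=222874810733193/1099511627776 → NEW=255, ERR=-57500654349687/1099511627776
(5,2): OLD=8041667896759665/35184372088832 → NEW=255, ERR=-930346985892495/35184372088832
(5,3): OLD=28358916925281711/140737488355328 → NEW=255, ERR=-7529142605326929/140737488355328
(5,4): OLD=405625603807308693/2251799813685248 → NEW=255, ERR=-168583348682429547/2251799813685248
Output grid:
  Row 0: .....  (5 black, running=5)
  Row 1: .#.#.  (3 black, running=8)
  Row 2: #.#.#  (2 black, running=10)
  Row 3: #.##.  (2 black, running=12)
  Row 4: ##.##  (1 black, running=13)
  Row 5: #####  (0 black, running=13)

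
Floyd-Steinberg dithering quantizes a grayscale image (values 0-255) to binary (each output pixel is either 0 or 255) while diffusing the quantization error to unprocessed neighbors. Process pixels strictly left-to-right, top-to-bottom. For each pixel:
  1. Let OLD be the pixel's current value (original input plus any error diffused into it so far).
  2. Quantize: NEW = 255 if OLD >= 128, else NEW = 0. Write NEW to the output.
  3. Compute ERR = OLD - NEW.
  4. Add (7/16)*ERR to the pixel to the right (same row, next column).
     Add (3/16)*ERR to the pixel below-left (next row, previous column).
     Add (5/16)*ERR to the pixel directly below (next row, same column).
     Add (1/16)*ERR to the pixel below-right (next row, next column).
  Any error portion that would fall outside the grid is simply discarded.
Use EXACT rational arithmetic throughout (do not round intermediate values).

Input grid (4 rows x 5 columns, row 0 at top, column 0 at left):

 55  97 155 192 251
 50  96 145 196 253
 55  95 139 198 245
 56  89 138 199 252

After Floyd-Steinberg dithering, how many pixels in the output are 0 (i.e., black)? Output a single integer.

Answer: 8

Derivation:
(0,0): OLD=55 → NEW=0, ERR=55
(0,1): OLD=1937/16 → NEW=0, ERR=1937/16
(0,2): OLD=53239/256 → NEW=255, ERR=-12041/256
(0,3): OLD=702145/4096 → NEW=255, ERR=-342335/4096
(0,4): OLD=14053191/65536 → NEW=255, ERR=-2658489/65536
(1,0): OLD=23011/256 → NEW=0, ERR=23011/256
(1,1): OLD=343605/2048 → NEW=255, ERR=-178635/2048
(1,2): OLD=5507417/65536 → NEW=0, ERR=5507417/65536
(1,3): OLD=51407013/262144 → NEW=255, ERR=-15439707/262144
(1,4): OLD=878001743/4194304 → NEW=255, ERR=-191545777/4194304
(2,0): OLD=2186775/32768 → NEW=0, ERR=2186775/32768
(2,1): OLD=124061037/1048576 → NEW=0, ERR=124061037/1048576
(2,2): OLD=3364316039/16777216 → NEW=255, ERR=-913874041/16777216
(2,3): OLD=40923745189/268435456 → NEW=255, ERR=-27527296091/268435456
(2,4): OLD=782471006275/4294967296 → NEW=255, ERR=-312745654205/4294967296
(3,0): OLD=1661591207/16777216 → NEW=0, ERR=1661591207/16777216
(3,1): OLD=21912391835/134217728 → NEW=255, ERR=-12313128805/134217728
(3,2): OLD=296389497497/4294967296 → NEW=0, ERR=296389497497/4294967296
(3,3): OLD=1546941243569/8589934592 → NEW=255, ERR=-643492077391/8589934592
(3,4): OLD=26121841716245/137438953472 → NEW=255, ERR=-8925091419115/137438953472
Output grid:
  Row 0: ..###  (2 black, running=2)
  Row 1: .#.##  (2 black, running=4)
  Row 2: ..###  (2 black, running=6)
  Row 3: .#.##  (2 black, running=8)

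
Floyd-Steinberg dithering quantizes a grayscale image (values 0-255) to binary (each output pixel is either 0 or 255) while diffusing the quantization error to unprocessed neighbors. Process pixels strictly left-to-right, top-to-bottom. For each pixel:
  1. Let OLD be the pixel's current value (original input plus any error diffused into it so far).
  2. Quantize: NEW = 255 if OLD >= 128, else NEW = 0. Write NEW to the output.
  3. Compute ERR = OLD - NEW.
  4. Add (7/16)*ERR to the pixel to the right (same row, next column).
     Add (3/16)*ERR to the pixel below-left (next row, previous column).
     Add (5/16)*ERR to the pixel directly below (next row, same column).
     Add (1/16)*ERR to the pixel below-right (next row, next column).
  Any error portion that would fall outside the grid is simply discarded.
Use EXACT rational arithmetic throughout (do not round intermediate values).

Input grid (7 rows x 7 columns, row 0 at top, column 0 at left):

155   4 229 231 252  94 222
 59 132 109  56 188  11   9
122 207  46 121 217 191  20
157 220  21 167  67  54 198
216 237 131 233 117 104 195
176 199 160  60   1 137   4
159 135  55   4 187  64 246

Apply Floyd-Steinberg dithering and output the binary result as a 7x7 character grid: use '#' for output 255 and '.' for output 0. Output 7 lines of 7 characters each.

(0,0): OLD=155 → NEW=255, ERR=-100
(0,1): OLD=-159/4 → NEW=0, ERR=-159/4
(0,2): OLD=13543/64 → NEW=255, ERR=-2777/64
(0,3): OLD=217105/1024 → NEW=255, ERR=-44015/1024
(0,4): OLD=3820663/16384 → NEW=255, ERR=-357257/16384
(0,5): OLD=22140737/262144 → NEW=0, ERR=22140737/262144
(0,6): OLD=1086120647/4194304 → NEW=255, ERR=16573127/4194304
(1,0): OLD=1299/64 → NEW=0, ERR=1299/64
(1,1): OLD=58405/512 → NEW=0, ERR=58405/512
(1,2): OLD=2208617/16384 → NEW=255, ERR=-1969303/16384
(1,3): OLD=-1102235/65536 → NEW=0, ERR=-1102235/65536
(1,4): OLD=784240383/4194304 → NEW=255, ERR=-285307137/4194304
(1,5): OLD=235284047/33554432 → NEW=0, ERR=235284047/33554432
(1,6): OLD=9975765953/536870912 → NEW=0, ERR=9975765953/536870912
(2,0): OLD=1226599/8192 → NEW=255, ERR=-862361/8192
(2,1): OLD=45960189/262144 → NEW=255, ERR=-20886531/262144
(2,2): OLD=-94135433/4194304 → NEW=0, ERR=-94135433/4194304
(2,3): OLD=2874223167/33554432 → NEW=0, ERR=2874223167/33554432
(2,4): OLD=62674886207/268435456 → NEW=255, ERR=-5776155073/268435456
(2,5): OLD=1572042044133/8589934592 → NEW=255, ERR=-618391276827/8589934592
(2,6): OLD=-721665876077/137438953472 → NEW=0, ERR=-721665876077/137438953472
(3,0): OLD=457868375/4194304 → NEW=0, ERR=457868375/4194304
(3,1): OLD=7787085547/33554432 → NEW=255, ERR=-769294613/33554432
(3,2): OLD=4036501537/268435456 → NEW=0, ERR=4036501537/268435456
(3,3): OLD=209282710735/1073741824 → NEW=255, ERR=-64521454385/1073741824
(3,4): OLD=3551650925655/137438953472 → NEW=0, ERR=3551650925655/137438953472
(3,5): OLD=44507560553813/1099511627776 → NEW=0, ERR=44507560553813/1099511627776
(3,6): OLD=3686785042194123/17592186044416 → NEW=255, ERR=-799222399131957/17592186044416
(4,0): OLD=131970968153/536870912 → NEW=255, ERR=-4931114407/536870912
(4,1): OLD=2022579289637/8589934592 → NEW=255, ERR=-167854031323/8589934592
(4,2): OLD=15729910605323/137438953472 → NEW=0, ERR=15729910605323/137438953472
(4,3): OLD=296954851769193/1099511627776 → NEW=255, ERR=16579386686313/1099511627776
(4,4): OLD=1191930111699131/8796093022208 → NEW=255, ERR=-1051073608963909/8796093022208
(4,5): OLD=16175916017806507/281474976710656 → NEW=0, ERR=16175916017806507/281474976710656
(4,6): OLD=938889483033111837/4503599627370496 → NEW=255, ERR=-209528421946364643/4503599627370496
(5,0): OLD=23291204564543/137438953472 → NEW=255, ERR=-11755728570817/137438953472
(5,1): OLD=193907285940533/1099511627776 → NEW=255, ERR=-86468179142347/1099511627776
(5,2): OLD=1433460890686323/8796093022208 → NEW=255, ERR=-809542829976717/8796093022208
(5,3): OLD=647059205392063/70368744177664 → NEW=0, ERR=647059205392063/70368744177664
(5,4): OLD=-92778449010761531/4503599627370496 → NEW=0, ERR=-92778449010761531/4503599627370496
(5,5): OLD=4674889783958350869/36028797018963968 → NEW=255, ERR=-4512453455877460971/36028797018963968
(5,6): OLD=-35591950809503885669/576460752303423488 → NEW=0, ERR=-35591950809503885669/576460752303423488
(6,0): OLD=2067523900802423/17592186044416 → NEW=0, ERR=2067523900802423/17592186044416
(6,1): OLD=39192344593242883/281474976710656 → NEW=255, ERR=-32583774467974397/281474976710656
(6,2): OLD=-124286437962454295/4503599627370496 → NEW=0, ERR=-124286437962454295/4503599627370496
(6,3): OLD=-533768509920185929/36028797018963968 → NEW=0, ERR=-533768509920185929/36028797018963968
(6,4): OLD=10893072137049597857/72057594037927936 → NEW=255, ERR=-7481614342622025823/72057594037927936
(6,5): OLD=-308322363200213805031/9223372036854775808 → NEW=0, ERR=-308322363200213805031/9223372036854775808
(6,6): OLD=30142391645193960082975/147573952589676412928 → NEW=255, ERR=-7488966265173525213665/147573952589676412928
Row 0: #.###.#
Row 1: ..#.#..
Row 2: ##..##.
Row 3: .#.#..#
Row 4: ##.##.#
Row 5: ###..#.
Row 6: .#..#.#

Answer: #.###.#
..#.#..
##..##.
.#.#..#
##.##.#
###..#.
.#..#.#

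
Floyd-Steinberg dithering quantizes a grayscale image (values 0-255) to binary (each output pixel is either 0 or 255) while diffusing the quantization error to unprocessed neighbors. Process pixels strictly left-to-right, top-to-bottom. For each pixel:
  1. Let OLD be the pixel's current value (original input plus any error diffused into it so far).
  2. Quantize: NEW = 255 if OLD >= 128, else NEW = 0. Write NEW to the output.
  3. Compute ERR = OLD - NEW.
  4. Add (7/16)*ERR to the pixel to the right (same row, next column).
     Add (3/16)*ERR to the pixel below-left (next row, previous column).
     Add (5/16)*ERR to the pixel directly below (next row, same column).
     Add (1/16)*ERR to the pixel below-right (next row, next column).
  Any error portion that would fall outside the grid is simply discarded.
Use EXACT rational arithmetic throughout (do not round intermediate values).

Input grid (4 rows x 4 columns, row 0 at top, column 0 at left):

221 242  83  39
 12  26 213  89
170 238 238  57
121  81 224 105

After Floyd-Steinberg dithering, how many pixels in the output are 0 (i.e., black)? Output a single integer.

Answer: 8

Derivation:
(0,0): OLD=221 → NEW=255, ERR=-34
(0,1): OLD=1817/8 → NEW=255, ERR=-223/8
(0,2): OLD=9063/128 → NEW=0, ERR=9063/128
(0,3): OLD=143313/2048 → NEW=0, ERR=143313/2048
(1,0): OLD=-493/128 → NEW=0, ERR=-493/128
(1,1): OLD=27397/1024 → NEW=0, ERR=27397/1024
(1,2): OLD=8461033/32768 → NEW=255, ERR=105193/32768
(1,3): OLD=61183151/524288 → NEW=0, ERR=61183151/524288
(2,0): OLD=2847751/16384 → NEW=255, ERR=-1330169/16384
(2,1): OLD=110731069/524288 → NEW=255, ERR=-22962371/524288
(2,2): OLD=255218033/1048576 → NEW=255, ERR=-12168847/1048576
(2,3): OLD=1486317069/16777216 → NEW=0, ERR=1486317069/16777216
(3,0): OLD=733307415/8388608 → NEW=0, ERR=733307415/8388608
(3,1): OLD=13194699337/134217728 → NEW=0, ERR=13194699337/134217728
(3,2): OLD=595404413111/2147483648 → NEW=255, ERR=47796082871/2147483648
(3,3): OLD=4868666234241/34359738368 → NEW=255, ERR=-3893067049599/34359738368
Output grid:
  Row 0: ##..  (2 black, running=2)
  Row 1: ..#.  (3 black, running=5)
  Row 2: ###.  (1 black, running=6)
  Row 3: ..##  (2 black, running=8)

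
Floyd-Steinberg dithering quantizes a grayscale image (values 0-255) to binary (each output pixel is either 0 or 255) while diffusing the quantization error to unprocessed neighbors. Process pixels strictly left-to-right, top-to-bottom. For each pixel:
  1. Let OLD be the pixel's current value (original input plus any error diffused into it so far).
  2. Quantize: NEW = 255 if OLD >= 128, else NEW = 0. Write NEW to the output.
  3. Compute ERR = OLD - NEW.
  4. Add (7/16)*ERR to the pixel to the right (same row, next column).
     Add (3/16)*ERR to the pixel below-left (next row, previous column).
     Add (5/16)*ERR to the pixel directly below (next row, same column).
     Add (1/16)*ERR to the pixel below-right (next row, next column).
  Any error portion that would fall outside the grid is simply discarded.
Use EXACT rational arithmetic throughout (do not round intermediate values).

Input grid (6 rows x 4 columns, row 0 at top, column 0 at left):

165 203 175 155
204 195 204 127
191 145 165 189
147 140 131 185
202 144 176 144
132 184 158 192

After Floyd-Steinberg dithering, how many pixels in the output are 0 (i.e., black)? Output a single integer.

Answer: 7

Derivation:
(0,0): OLD=165 → NEW=255, ERR=-90
(0,1): OLD=1309/8 → NEW=255, ERR=-731/8
(0,2): OLD=17283/128 → NEW=255, ERR=-15357/128
(0,3): OLD=209941/2048 → NEW=0, ERR=209941/2048
(1,0): OLD=20319/128 → NEW=255, ERR=-12321/128
(1,1): OLD=98521/1024 → NEW=0, ERR=98521/1024
(1,2): OLD=7278093/32768 → NEW=255, ERR=-1077747/32768
(1,3): OLD=71904235/524288 → NEW=255, ERR=-61789205/524288
(2,0): OLD=2932067/16384 → NEW=255, ERR=-1245853/16384
(2,1): OLD=67955761/524288 → NEW=255, ERR=-65737679/524288
(2,2): OLD=87851493/1048576 → NEW=0, ERR=87851493/1048576
(2,3): OLD=3133474321/16777216 → NEW=255, ERR=-1144715759/16777216
(3,0): OLD=836575859/8388608 → NEW=0, ERR=836575859/8388608
(3,1): OLD=20858057709/134217728 → NEW=255, ERR=-13367462931/134217728
(3,2): OLD=199671048851/2147483648 → NEW=0, ERR=199671048851/2147483648
(3,3): OLD=7201550711941/34359738368 → NEW=255, ERR=-1560182571899/34359738368
(4,0): OLD=460615376823/2147483648 → NEW=255, ERR=-86992953417/2147483648
(4,1): OLD=2041315591525/17179869184 → NEW=0, ERR=2041315591525/17179869184
(4,2): OLD=133206507207685/549755813888 → NEW=255, ERR=-6981225333755/549755813888
(4,3): OLD=1144070000615603/8796093022208 → NEW=255, ERR=-1098933720047437/8796093022208
(5,0): OLD=38928112354503/274877906944 → NEW=255, ERR=-31165753916217/274877906944
(5,1): OLD=1465557183827217/8796093022208 → NEW=255, ERR=-777446536835823/8796093022208
(5,2): OLD=437007868697161/4398046511104 → NEW=0, ERR=437007868697161/4398046511104
(5,3): OLD=27533339720405965/140737488355328 → NEW=255, ERR=-8354719810202675/140737488355328
Output grid:
  Row 0: ###.  (1 black, running=1)
  Row 1: #.##  (1 black, running=2)
  Row 2: ##.#  (1 black, running=3)
  Row 3: .#.#  (2 black, running=5)
  Row 4: #.##  (1 black, running=6)
  Row 5: ##.#  (1 black, running=7)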